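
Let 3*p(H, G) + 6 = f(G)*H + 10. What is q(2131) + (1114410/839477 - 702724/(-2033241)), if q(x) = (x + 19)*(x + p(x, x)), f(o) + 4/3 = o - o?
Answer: 13048405537133076424/5120577164871 ≈ 2.5482e+6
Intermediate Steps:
f(o) = -4/3 (f(o) = -4/3 + (o - o) = -4/3 + 0 = -4/3)
p(H, G) = 4/3 - 4*H/9 (p(H, G) = -2 + (-4*H/3 + 10)/3 = -2 + (10 - 4*H/3)/3 = -2 + (10/3 - 4*H/9) = 4/3 - 4*H/9)
q(x) = (19 + x)*(4/3 + 5*x/9) (q(x) = (x + 19)*(x + (4/3 - 4*x/9)) = (19 + x)*(4/3 + 5*x/9))
q(2131) + (1114410/839477 - 702724/(-2033241)) = (76/3 + (5/9)*2131² + (107/9)*2131) + (1114410/839477 - 702724/(-2033241)) = (76/3 + (5/9)*4541161 + 228017/9) + (1114410*(1/839477) - 702724*(-1/2033241)) = (76/3 + 22705805/9 + 228017/9) + (1114410/839477 + 702724/2033241) = 22934050/9 + 2855784738158/1706859054957 = 13048405537133076424/5120577164871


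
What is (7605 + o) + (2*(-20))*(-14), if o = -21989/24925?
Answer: 203490636/24925 ≈ 8164.1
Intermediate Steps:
o = -21989/24925 (o = -21989*1/24925 = -21989/24925 ≈ -0.88221)
(7605 + o) + (2*(-20))*(-14) = (7605 - 21989/24925) + (2*(-20))*(-14) = 189532636/24925 - 40*(-14) = 189532636/24925 + 560 = 203490636/24925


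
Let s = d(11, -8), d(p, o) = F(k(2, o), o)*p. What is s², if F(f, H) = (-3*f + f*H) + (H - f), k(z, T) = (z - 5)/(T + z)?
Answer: 23716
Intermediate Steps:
k(z, T) = (-5 + z)/(T + z)
F(f, H) = H - 4*f + H*f (F(f, H) = (-3*f + H*f) + (H - f) = H - 4*f + H*f)
d(p, o) = p*(o + 12/(2 + o) - 3*o/(2 + o)) (d(p, o) = (o - 4*(-5 + 2)/(o + 2) + o*((-5 + 2)/(o + 2)))*p = (o - 4*(-3)/(2 + o) + o*(-3/(2 + o)))*p = (o - (-12)/(2 + o) + o*(-3/(2 + o)))*p = (o + 12/(2 + o) - 3*o/(2 + o))*p = p*(o + 12/(2 + o) - 3*o/(2 + o)))
s = -154 (s = 11*(12 + (-8)² - 1*(-8))/(2 - 8) = 11*(12 + 64 + 8)/(-6) = 11*(-⅙)*84 = -154)
s² = (-154)² = 23716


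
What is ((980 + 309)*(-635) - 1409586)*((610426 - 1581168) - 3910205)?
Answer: 10875242891647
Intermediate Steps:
((980 + 309)*(-635) - 1409586)*((610426 - 1581168) - 3910205) = (1289*(-635) - 1409586)*(-970742 - 3910205) = (-818515 - 1409586)*(-4880947) = -2228101*(-4880947) = 10875242891647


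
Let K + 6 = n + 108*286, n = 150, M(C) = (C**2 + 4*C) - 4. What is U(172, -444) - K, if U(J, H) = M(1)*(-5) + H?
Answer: -31481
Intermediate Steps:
M(C) = -4 + C**2 + 4*C
U(J, H) = -5 + H (U(J, H) = (-4 + 1**2 + 4*1)*(-5) + H = (-4 + 1 + 4)*(-5) + H = 1*(-5) + H = -5 + H)
K = 31032 (K = -6 + (150 + 108*286) = -6 + (150 + 30888) = -6 + 31038 = 31032)
U(172, -444) - K = (-5 - 444) - 1*31032 = -449 - 31032 = -31481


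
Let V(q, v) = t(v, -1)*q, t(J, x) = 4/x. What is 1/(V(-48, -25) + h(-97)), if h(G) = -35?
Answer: 1/157 ≈ 0.0063694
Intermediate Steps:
V(q, v) = -4*q (V(q, v) = (4/(-1))*q = (4*(-1))*q = -4*q)
1/(V(-48, -25) + h(-97)) = 1/(-4*(-48) - 35) = 1/(192 - 35) = 1/157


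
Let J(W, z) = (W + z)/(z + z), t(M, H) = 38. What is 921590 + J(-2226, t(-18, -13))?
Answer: 17509663/19 ≈ 9.2156e+5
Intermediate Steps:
J(W, z) = (W + z)/(2*z) (J(W, z) = (W + z)/((2*z)) = (W + z)*(1/(2*z)) = (W + z)/(2*z))
921590 + J(-2226, t(-18, -13)) = 921590 + (1/2)*(-2226 + 38)/38 = 921590 + (1/2)*(1/38)*(-2188) = 921590 - 547/19 = 17509663/19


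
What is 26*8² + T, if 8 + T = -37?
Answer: 1619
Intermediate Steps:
T = -45 (T = -8 - 37 = -45)
26*8² + T = 26*8² - 45 = 26*64 - 45 = 1664 - 45 = 1619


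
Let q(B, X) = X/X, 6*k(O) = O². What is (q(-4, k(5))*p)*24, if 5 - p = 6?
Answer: -24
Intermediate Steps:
p = -1 (p = 5 - 1*6 = 5 - 6 = -1)
k(O) = O²/6
q(B, X) = 1
(q(-4, k(5))*p)*24 = (1*(-1))*24 = -1*24 = -24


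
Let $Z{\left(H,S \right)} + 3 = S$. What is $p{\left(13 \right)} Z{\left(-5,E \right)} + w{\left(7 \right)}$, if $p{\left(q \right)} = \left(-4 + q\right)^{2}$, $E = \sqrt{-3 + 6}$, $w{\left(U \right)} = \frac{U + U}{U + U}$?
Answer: $-242 + 81 \sqrt{3} \approx -101.7$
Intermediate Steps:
$w{\left(U \right)} = 1$ ($w{\left(U \right)} = \frac{2 U}{2 U} = 2 U \frac{1}{2 U} = 1$)
$E = \sqrt{3} \approx 1.732$
$Z{\left(H,S \right)} = -3 + S$
$p{\left(13 \right)} Z{\left(-5,E \right)} + w{\left(7 \right)} = \left(-4 + 13\right)^{2} \left(-3 + \sqrt{3}\right) + 1 = 9^{2} \left(-3 + \sqrt{3}\right) + 1 = 81 \left(-3 + \sqrt{3}\right) + 1 = \left(-243 + 81 \sqrt{3}\right) + 1 = -242 + 81 \sqrt{3}$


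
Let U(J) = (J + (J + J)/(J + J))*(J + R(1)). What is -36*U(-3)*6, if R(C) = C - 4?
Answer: -2592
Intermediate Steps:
R(C) = -4 + C
U(J) = (1 + J)*(-3 + J) (U(J) = (J + (J + J)/(J + J))*(J + (-4 + 1)) = (J + (2*J)/((2*J)))*(J - 3) = (J + (2*J)*(1/(2*J)))*(-3 + J) = (J + 1)*(-3 + J) = (1 + J)*(-3 + J))
-36*U(-3)*6 = -36*(-3 + (-3)**2 - 2*(-3))*6 = -36*(-3 + 9 + 6)*6 = -36*12*6 = -432*6 = -2592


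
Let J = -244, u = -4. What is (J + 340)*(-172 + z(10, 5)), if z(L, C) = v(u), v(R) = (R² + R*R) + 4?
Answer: -13056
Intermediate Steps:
v(R) = 4 + 2*R² (v(R) = (R² + R²) + 4 = 2*R² + 4 = 4 + 2*R²)
z(L, C) = 36 (z(L, C) = 4 + 2*(-4)² = 4 + 2*16 = 4 + 32 = 36)
(J + 340)*(-172 + z(10, 5)) = (-244 + 340)*(-172 + 36) = 96*(-136) = -13056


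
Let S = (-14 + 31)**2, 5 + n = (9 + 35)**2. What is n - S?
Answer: 1642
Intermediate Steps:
n = 1931 (n = -5 + (9 + 35)**2 = -5 + 44**2 = -5 + 1936 = 1931)
S = 289 (S = 17**2 = 289)
n - S = 1931 - 1*289 = 1931 - 289 = 1642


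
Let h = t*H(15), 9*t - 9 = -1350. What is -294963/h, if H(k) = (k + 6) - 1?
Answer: 294963/2980 ≈ 98.981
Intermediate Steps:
H(k) = 5 + k (H(k) = (6 + k) - 1 = 5 + k)
t = -149 (t = 1 + (⅑)*(-1350) = 1 - 150 = -149)
h = -2980 (h = -149*(5 + 15) = -149*20 = -2980)
-294963/h = -294963/(-2980) = -294963*(-1/2980) = 294963/2980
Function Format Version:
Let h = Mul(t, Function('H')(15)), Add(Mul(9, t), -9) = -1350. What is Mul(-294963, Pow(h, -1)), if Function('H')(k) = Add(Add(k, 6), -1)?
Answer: Rational(294963, 2980) ≈ 98.981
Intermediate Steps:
Function('H')(k) = Add(5, k) (Function('H')(k) = Add(Add(6, k), -1) = Add(5, k))
t = -149 (t = Add(1, Mul(Rational(1, 9), -1350)) = Add(1, -150) = -149)
h = -2980 (h = Mul(-149, Add(5, 15)) = Mul(-149, 20) = -2980)
Mul(-294963, Pow(h, -1)) = Mul(-294963, Pow(-2980, -1)) = Mul(-294963, Rational(-1, 2980)) = Rational(294963, 2980)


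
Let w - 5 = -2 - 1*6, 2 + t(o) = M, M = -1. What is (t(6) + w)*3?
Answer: -18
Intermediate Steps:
t(o) = -3 (t(o) = -2 - 1 = -3)
w = -3 (w = 5 + (-2 - 1*6) = 5 + (-2 - 6) = 5 - 8 = -3)
(t(6) + w)*3 = (-3 - 3)*3 = -6*3 = -18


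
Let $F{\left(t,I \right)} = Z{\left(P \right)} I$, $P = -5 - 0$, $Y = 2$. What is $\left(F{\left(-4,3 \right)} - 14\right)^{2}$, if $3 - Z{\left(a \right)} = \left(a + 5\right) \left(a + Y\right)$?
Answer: $25$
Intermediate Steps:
$P = -5$ ($P = -5 + 0 = -5$)
$Z{\left(a \right)} = 3 - \left(2 + a\right) \left(5 + a\right)$ ($Z{\left(a \right)} = 3 - \left(a + 5\right) \left(a + 2\right) = 3 - \left(5 + a\right) \left(2 + a\right) = 3 - \left(2 + a\right) \left(5 + a\right)$)
$F{\left(t,I \right)} = 3 I$ ($F{\left(t,I \right)} = \left(-7 - \left(-5\right)^{2} - -35\right) I = \left(-7 - 25 + 35\right) I = 3 I$)
$\left(F{\left(-4,3 \right)} - 14\right)^{2} = \left(3 \cdot 3 - 14\right)^{2} = \left(9 - 14\right)^{2} = \left(-5\right)^{2} = 25$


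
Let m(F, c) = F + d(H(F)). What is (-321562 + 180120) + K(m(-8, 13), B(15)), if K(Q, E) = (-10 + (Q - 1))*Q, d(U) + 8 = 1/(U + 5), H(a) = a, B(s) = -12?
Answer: -1268960/9 ≈ -1.4100e+5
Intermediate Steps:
d(U) = -8 + 1/(5 + U) (d(U) = -8 + 1/(U + 5) = -8 + 1/(5 + U))
m(F, c) = F + (-39 - 8*F)/(5 + F)
K(Q, E) = Q*(-11 + Q) (K(Q, E) = (-10 + (-1 + Q))*Q = (-11 + Q)*Q = Q*(-11 + Q))
(-321562 + 180120) + K(m(-8, 13), B(15)) = (-321562 + 180120) + ((-39 + (-8)² - 3*(-8))/(5 - 8))*(-11 + (-39 + (-8)² - 3*(-8))/(5 - 8)) = -141442 + ((-39 + 64 + 24)/(-3))*(-11 + (-39 + 64 + 24)/(-3)) = -141442 + (-⅓*49)*(-11 - ⅓*49) = -141442 - 49*(-11 - 49/3)/3 = -141442 - 49/3*(-82/3) = -141442 + 4018/9 = -1268960/9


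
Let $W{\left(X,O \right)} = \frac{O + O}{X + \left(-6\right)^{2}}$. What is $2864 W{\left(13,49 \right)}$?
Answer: $5728$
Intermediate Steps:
$W{\left(X,O \right)} = \frac{2 O}{36 + X}$ ($W{\left(X,O \right)} = \frac{2 O}{X + 36} = \frac{2 O}{36 + X}$)
$2864 W{\left(13,49 \right)} = 2864 \cdot 2 \cdot 49 \frac{1}{36 + 13} = 2864 \cdot 2 \cdot 49 \cdot \frac{1}{49} = 2864 \cdot 2 = 5728$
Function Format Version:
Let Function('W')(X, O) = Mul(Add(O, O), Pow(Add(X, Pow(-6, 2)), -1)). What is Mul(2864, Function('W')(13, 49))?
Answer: 5728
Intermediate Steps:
Function('W')(X, O) = Mul(2, O, Pow(Add(36, X), -1)) (Function('W')(X, O) = Mul(Mul(2, O), Pow(Add(X, 36), -1)) = Mul(Mul(2, O), Pow(Add(36, X), -1)) = Mul(2, O, Pow(Add(36, X), -1)))
Mul(2864, Function('W')(13, 49)) = Mul(2864, Mul(2, 49, Pow(Add(36, 13), -1))) = Mul(2864, Mul(2, 49, Pow(49, -1))) = Mul(2864, Mul(2, 49, Rational(1, 49))) = Mul(2864, 2) = 5728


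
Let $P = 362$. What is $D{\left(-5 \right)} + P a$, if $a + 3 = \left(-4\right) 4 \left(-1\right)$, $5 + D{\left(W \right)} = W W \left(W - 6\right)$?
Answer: $4426$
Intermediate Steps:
$D{\left(W \right)} = -5 + W^{2} \left(-6 + W\right)$ ($D{\left(W \right)} = -5 + W W \left(W - 6\right) = -5 + W^{2} \left(-6 + W\right)$)
$a = 13$ ($a = -3 + \left(-4\right) 4 \left(-1\right) = -3 - -16 = -3 + 16 = 13$)
$D{\left(-5 \right)} + P a = \left(-5 + \left(-5\right)^{3} - 6 \left(-5\right)^{2}\right) + 362 \cdot 13 = \left(-5 - 125 - 150\right) + 4706 = -280 + 4706 = 4426$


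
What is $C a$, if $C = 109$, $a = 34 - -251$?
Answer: $31065$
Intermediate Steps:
$a = 285$ ($a = 34 + 251 = 285$)
$C a = 109 \cdot 285 = 31065$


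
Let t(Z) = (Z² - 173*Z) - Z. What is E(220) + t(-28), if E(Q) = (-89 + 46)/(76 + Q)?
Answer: 1674133/296 ≈ 5655.9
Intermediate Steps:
E(Q) = -43/(76 + Q)
t(Z) = Z² - 174*Z
E(220) + t(-28) = -43/(76 + 220) - 28*(-174 - 28) = -43/296 - 28*(-202) = -43*1/296 + 5656 = -43/296 + 5656 = 1674133/296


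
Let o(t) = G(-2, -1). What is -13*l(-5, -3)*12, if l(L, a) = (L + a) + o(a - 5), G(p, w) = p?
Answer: 1560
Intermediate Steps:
o(t) = -2
l(L, a) = -2 + L + a (l(L, a) = (L + a) - 2 = -2 + L + a)
-13*l(-5, -3)*12 = -13*(-2 - 5 - 3)*12 = -13*(-10)*12 = 130*12 = 1560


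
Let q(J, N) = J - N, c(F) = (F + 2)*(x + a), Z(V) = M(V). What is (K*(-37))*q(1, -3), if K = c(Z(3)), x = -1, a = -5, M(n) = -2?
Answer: 0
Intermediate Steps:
Z(V) = -2
c(F) = -12 - 6*F (c(F) = (F + 2)*(-1 - 5) = (2 + F)*(-6) = -12 - 6*F)
K = 0 (K = -12 - 6*(-2) = -12 + 12 = 0)
(K*(-37))*q(1, -3) = (0*(-37))*(1 - 1*(-3)) = 0*(1 + 3) = 0*4 = 0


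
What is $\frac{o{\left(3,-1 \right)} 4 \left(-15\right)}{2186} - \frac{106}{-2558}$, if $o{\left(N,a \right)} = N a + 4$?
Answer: $\frac{19559}{1397947} \approx 0.013991$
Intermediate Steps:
$o{\left(N,a \right)} = 4 + N a$
$\frac{o{\left(3,-1 \right)} 4 \left(-15\right)}{2186} - \frac{106}{-2558} = \frac{\left(4 + 3 \left(-1\right)\right) 4 \left(-15\right)}{2186} - \frac{106}{-2558} = \left(4 - 3\right) 4 \left(-15\right) \frac{1}{2186} - - \frac{53}{1279} = 1 \cdot 4 \left(-15\right) \frac{1}{2186} + \frac{53}{1279} = 4 \left(-15\right) \frac{1}{2186} + \frac{53}{1279} = \left(-60\right) \frac{1}{2186} + \frac{53}{1279} = - \frac{30}{1093} + \frac{53}{1279} = \frac{19559}{1397947}$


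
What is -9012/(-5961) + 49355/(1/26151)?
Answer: 2564586339139/1987 ≈ 1.2907e+9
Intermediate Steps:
-9012/(-5961) + 49355/(1/26151) = -9012*(-1/5961) + 49355/(1/26151) = 3004/1987 + 49355*26151 = 3004/1987 + 1290682605 = 2564586339139/1987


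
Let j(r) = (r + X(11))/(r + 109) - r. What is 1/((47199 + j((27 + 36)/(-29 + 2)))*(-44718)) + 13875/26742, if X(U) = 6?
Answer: 1561955561847885/3010437165627146 ≈ 0.51885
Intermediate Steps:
j(r) = -r + (6 + r)/(109 + r) (j(r) = (r + 6)/(r + 109) - r = (6 + r)/(109 + r) - r = -r + (6 + r)/(109 + r))
1/((47199 + j((27 + 36)/(-29 + 2)))*(-44718)) + 13875/26742 = 1/((47199 + (6 - ((27 + 36)/(-29 + 2))² - 108*(27 + 36)/(-29 + 2))/(109 + (27 + 36)/(-29 + 2)))*(-44718)) + 13875/26742 = -1/44718/(47199 + (6 - (63/(-27))² - 6804/(-27))/(109 + 63/(-27))) + 13875*(1/26742) = -1/44718/(47199 + (6 - (63*(-1/27))² - 6804*(-1)/27)/(109 + 63*(-1/27))) + 4625/8914 = -1/44718/(47199 + (6 - (-7/3)² - 108*(-7/3))/(109 - 7/3)) + 4625/8914 = -1/44718/(47199 + (6 - 1*49/9 + 252)/(320/3)) + 4625/8914 = -1/44718/(47199 + 3*(6 - 49/9 + 252)/320) + 4625/8914 = -1/44718/(47199 + (3/320)*(2273/9)) + 4625/8914 = -1/44718/(47199 + 2273/960) + 4625/8914 = -1/44718/(45313313/960) + 4625/8914 = (960/45313313)*(-1/44718) + 4625/8914 = -160/337720121789 + 4625/8914 = 1561955561847885/3010437165627146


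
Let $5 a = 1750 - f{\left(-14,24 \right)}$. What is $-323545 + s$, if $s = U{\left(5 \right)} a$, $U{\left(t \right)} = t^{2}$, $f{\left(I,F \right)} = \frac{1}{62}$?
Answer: $- \frac{19517295}{62} \approx -3.148 \cdot 10^{5}$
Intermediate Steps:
$f{\left(I,F \right)} = \frac{1}{62}$
$a = \frac{108499}{310}$ ($a = \frac{1750 - \frac{1}{62}}{5} = \frac{1}{5} \cdot \frac{108499}{62} = \frac{108499}{310} \approx 350.0$)
$s = \frac{542495}{62}$ ($s = 5^{2} \cdot \frac{108499}{310} = 25 \cdot \frac{108499}{310} = \frac{542495}{62} \approx 8749.9$)
$-323545 + s = -323545 + \frac{542495}{62} = - \frac{19517295}{62}$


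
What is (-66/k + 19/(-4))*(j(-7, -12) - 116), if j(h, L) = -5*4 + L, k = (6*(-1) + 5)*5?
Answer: -6253/5 ≈ -1250.6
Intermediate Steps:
k = -5 (k = (-6 + 5)*5 = -1*5 = -5)
j(h, L) = -20 + L
(-66/k + 19/(-4))*(j(-7, -12) - 116) = (-66/(-5) + 19/(-4))*((-20 - 12) - 116) = (-66*(-⅕) + 19*(-¼))*(-32 - 116) = (66/5 - 19/4)*(-148) = (169/20)*(-148) = -6253/5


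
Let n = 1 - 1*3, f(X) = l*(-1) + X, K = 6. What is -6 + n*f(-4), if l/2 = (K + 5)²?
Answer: 486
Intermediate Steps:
l = 242 (l = 2*(6 + 5)² = 2*11² = 2*121 = 242)
f(X) = -242 + X (f(X) = 242*(-1) + X = -242 + X)
n = -2 (n = 1 - 3 = -2)
-6 + n*f(-4) = -6 - 2*(-242 - 4) = -6 - 2*(-246) = -6 + 492 = 486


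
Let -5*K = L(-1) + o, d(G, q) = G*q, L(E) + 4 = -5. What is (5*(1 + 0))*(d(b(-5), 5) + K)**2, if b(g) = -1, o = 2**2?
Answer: 80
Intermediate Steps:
L(E) = -9 (L(E) = -4 - 5 = -9)
o = 4
K = 1 (K = -(-9 + 4)/5 = -1/5*(-5) = 1)
(5*(1 + 0))*(d(b(-5), 5) + K)**2 = (5*(1 + 0))*(-1*5 + 1)**2 = (5*1)*(-5 + 1)**2 = 5*(-4)**2 = 5*16 = 80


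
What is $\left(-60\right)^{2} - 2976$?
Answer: $624$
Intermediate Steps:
$\left(-60\right)^{2} - 2976 = 3600 - 2976 = 624$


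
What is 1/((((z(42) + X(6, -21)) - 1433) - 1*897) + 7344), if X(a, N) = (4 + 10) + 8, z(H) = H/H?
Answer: 1/5037 ≈ 0.00019853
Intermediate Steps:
z(H) = 1
X(a, N) = 22 (X(a, N) = 14 + 8 = 22)
1/((((z(42) + X(6, -21)) - 1433) - 1*897) + 7344) = 1/((((1 + 22) - 1433) - 1*897) + 7344) = 1/(((23 - 1433) - 897) + 7344) = 1/((-1410 - 897) + 7344) = 1/(-2307 + 7344) = 1/5037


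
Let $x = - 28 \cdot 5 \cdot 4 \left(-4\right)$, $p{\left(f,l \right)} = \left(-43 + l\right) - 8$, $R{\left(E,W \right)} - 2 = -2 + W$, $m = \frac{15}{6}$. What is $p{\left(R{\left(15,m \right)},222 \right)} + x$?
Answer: $2411$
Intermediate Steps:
$m = \frac{5}{2}$ ($m = 15 \cdot \frac{1}{6} = \frac{5}{2} \approx 2.5$)
$R{\left(E,W \right)} = W$ ($R{\left(E,W \right)} = 2 + \left(-2 + W\right) = W$)
$p{\left(f,l \right)} = -51 + l$
$x = 2240$ ($x = \left(-28\right) 20 \left(-4\right) = \left(-560\right) \left(-4\right) = 2240$)
$p{\left(R{\left(15,m \right)},222 \right)} + x = \left(-51 + 222\right) + 2240 = 171 + 2240 = 2411$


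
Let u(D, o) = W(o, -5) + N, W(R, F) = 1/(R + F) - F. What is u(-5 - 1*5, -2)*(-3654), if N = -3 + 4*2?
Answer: -36018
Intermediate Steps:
W(R, F) = 1/(F + R) - F
N = 5 (N = -3 + 8 = 5)
u(D, o) = 5 + (-24 + 5*o)/(-5 + o) (u(D, o) = (1 - 1*(-5)² - 1*(-5)*o)/(-5 + o) + 5 = (1 - 1*25 + 5*o)/(-5 + o) + 5 = (1 - 25 + 5*o)/(-5 + o) + 5 = (-24 + 5*o)/(-5 + o) + 5 = 5 + (-24 + 5*o)/(-5 + o))
u(-5 - 1*5, -2)*(-3654) = ((-49 + 10*(-2))/(-5 - 2))*(-3654) = ((-49 - 20)/(-7))*(-3654) = -⅐*(-69)*(-3654) = (69/7)*(-3654) = -36018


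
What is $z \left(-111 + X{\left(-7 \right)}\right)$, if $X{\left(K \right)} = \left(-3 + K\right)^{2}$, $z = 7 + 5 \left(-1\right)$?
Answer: $-22$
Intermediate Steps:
$z = 2$ ($z = 7 - 5 = 2$)
$z \left(-111 + X{\left(-7 \right)}\right) = 2 \left(-111 + \left(-3 - 7\right)^{2}\right) = 2 \left(-111 + \left(-10\right)^{2}\right) = 2 \left(-111 + 100\right) = 2 \left(-11\right) = -22$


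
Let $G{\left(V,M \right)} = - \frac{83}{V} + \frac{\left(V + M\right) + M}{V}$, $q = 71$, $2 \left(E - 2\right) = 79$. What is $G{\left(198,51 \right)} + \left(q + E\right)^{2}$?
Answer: $\frac{5012309}{396} \approx 12657.0$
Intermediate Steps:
$E = \frac{83}{2}$ ($E = 2 + \frac{1}{2} \cdot 79 = 2 + \frac{79}{2} = \frac{83}{2} \approx 41.5$)
$G{\left(V,M \right)} = - \frac{83}{V} + \frac{V + 2 M}{V}$ ($G{\left(V,M \right)} = - \frac{83}{V} + \frac{\left(M + V\right) + M}{V} = - \frac{83}{V} + \frac{V + 2 M}{V}$)
$G{\left(198,51 \right)} + \left(q + E\right)^{2} = \frac{-83 + 198 + 2 \cdot 51}{198} + \left(71 + \frac{83}{2}\right)^{2} = \frac{-83 + 198 + 102}{198} + \left(\frac{225}{2}\right)^{2} = \frac{1}{198} \cdot 217 + \frac{50625}{4} = \frac{217}{198} + \frac{50625}{4} = \frac{5012309}{396}$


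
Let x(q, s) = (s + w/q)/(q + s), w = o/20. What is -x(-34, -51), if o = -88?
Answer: -4324/7225 ≈ -0.59848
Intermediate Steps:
w = -22/5 (w = -88/20 = -88*1/20 = -22/5 ≈ -4.4000)
x(q, s) = (s - 22/(5*q))/(q + s)
-x(-34, -51) = -(-22/5 - 34*(-51))/((-34)*(-34 - 51)) = -(-1)*(-22/5 + 1734)/(34*(-85)) = -(-1)*(-1)*8648/(34*85*5) = -1*4324/7225 = -4324/7225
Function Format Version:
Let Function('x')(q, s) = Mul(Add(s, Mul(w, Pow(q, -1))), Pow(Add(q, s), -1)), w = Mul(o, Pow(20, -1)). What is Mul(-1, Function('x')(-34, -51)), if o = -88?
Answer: Rational(-4324, 7225) ≈ -0.59848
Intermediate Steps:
w = Rational(-22, 5) (w = Mul(-88, Pow(20, -1)) = Mul(-88, Rational(1, 20)) = Rational(-22, 5) ≈ -4.4000)
Function('x')(q, s) = Mul(Pow(Add(q, s), -1), Add(s, Mul(Rational(-22, 5), Pow(q, -1)))) (Function('x')(q, s) = Mul(Add(s, Mul(Rational(-22, 5), Pow(q, -1))), Pow(Add(q, s), -1)) = Mul(Pow(Add(q, s), -1), Add(s, Mul(Rational(-22, 5), Pow(q, -1)))))
Mul(-1, Function('x')(-34, -51)) = Mul(-1, Mul(Pow(-34, -1), Pow(Add(-34, -51), -1), Add(Rational(-22, 5), Mul(-34, -51)))) = Mul(-1, Mul(Rational(-1, 34), Pow(-85, -1), Add(Rational(-22, 5), 1734))) = Mul(-1, Mul(Rational(-1, 34), Rational(-1, 85), Rational(8648, 5))) = Mul(-1, Rational(4324, 7225)) = Rational(-4324, 7225)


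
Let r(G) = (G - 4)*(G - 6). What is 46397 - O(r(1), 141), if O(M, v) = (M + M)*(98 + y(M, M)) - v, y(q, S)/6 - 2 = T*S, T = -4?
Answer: 54038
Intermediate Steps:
y(q, S) = 12 - 24*S (y(q, S) = 12 + 6*(-4*S) = 12 - 24*S)
r(G) = (-6 + G)*(-4 + G) (r(G) = (-4 + G)*(-6 + G) = (-6 + G)*(-4 + G))
O(M, v) = -v + 2*M*(110 - 24*M) (O(M, v) = (M + M)*(98 + (12 - 24*M)) - v = (2*M)*(110 - 24*M) - v = 2*M*(110 - 24*M) - v = -v + 2*M*(110 - 24*M))
46397 - O(r(1), 141) = 46397 - (-1*141 - 48*(24 + 1² - 10*1)² + 220*(24 + 1² - 10*1)) = 46397 - (-141 - 48*(24 + 1 - 10)² + 220*(24 + 1 - 10)) = 46397 - (-141 - 48*15² + 220*15) = 46397 - (-141 - 48*225 + 3300) = 46397 - (-141 - 10800 + 3300) = 46397 - 1*(-7641) = 46397 + 7641 = 54038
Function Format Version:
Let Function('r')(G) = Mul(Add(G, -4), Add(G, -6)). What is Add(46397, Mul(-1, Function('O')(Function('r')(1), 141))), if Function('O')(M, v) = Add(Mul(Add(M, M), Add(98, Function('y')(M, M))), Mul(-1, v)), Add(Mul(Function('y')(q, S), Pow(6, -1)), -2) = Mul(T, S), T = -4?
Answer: 54038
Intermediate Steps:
Function('y')(q, S) = Add(12, Mul(-24, S)) (Function('y')(q, S) = Add(12, Mul(6, Mul(-4, S))) = Add(12, Mul(-24, S)))
Function('r')(G) = Mul(Add(-6, G), Add(-4, G)) (Function('r')(G) = Mul(Add(-4, G), Add(-6, G)) = Mul(Add(-6, G), Add(-4, G)))
Function('O')(M, v) = Add(Mul(-1, v), Mul(2, M, Add(110, Mul(-24, M)))) (Function('O')(M, v) = Add(Mul(Add(M, M), Add(98, Add(12, Mul(-24, M)))), Mul(-1, v)) = Add(Mul(Mul(2, M), Add(110, Mul(-24, M))), Mul(-1, v)) = Add(Mul(2, M, Add(110, Mul(-24, M))), Mul(-1, v)) = Add(Mul(-1, v), Mul(2, M, Add(110, Mul(-24, M)))))
Add(46397, Mul(-1, Function('O')(Function('r')(1), 141))) = Add(46397, Mul(-1, Add(Mul(-1, 141), Mul(-48, Pow(Add(24, Pow(1, 2), Mul(-10, 1)), 2)), Mul(220, Add(24, Pow(1, 2), Mul(-10, 1)))))) = Add(46397, Mul(-1, Add(-141, Mul(-48, Pow(Add(24, 1, -10), 2)), Mul(220, Add(24, 1, -10))))) = Add(46397, Mul(-1, Add(-141, Mul(-48, Pow(15, 2)), Mul(220, 15)))) = Add(46397, Mul(-1, Add(-141, Mul(-48, 225), 3300))) = Add(46397, Mul(-1, Add(-141, -10800, 3300))) = Add(46397, Mul(-1, -7641)) = Add(46397, 7641) = 54038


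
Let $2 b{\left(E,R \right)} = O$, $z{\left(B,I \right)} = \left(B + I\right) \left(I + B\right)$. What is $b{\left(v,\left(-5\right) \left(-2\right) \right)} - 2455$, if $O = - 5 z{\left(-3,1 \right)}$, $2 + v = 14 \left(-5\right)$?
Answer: $-2465$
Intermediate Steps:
$z{\left(B,I \right)} = \left(B + I\right)^{2}$ ($z{\left(B,I \right)} = \left(B + I\right) \left(B + I\right) = \left(B + I\right)^{2}$)
$v = -72$ ($v = -2 + 14 \left(-5\right) = -2 - 70 = -72$)
$O = -20$ ($O = - 5 \left(-3 + 1\right)^{2} = - 5 \left(-2\right)^{2} = \left(-5\right) 4 = -20$)
$b{\left(E,R \right)} = -10$ ($b{\left(E,R \right)} = \frac{1}{2} \left(-20\right) = -10$)
$b{\left(v,\left(-5\right) \left(-2\right) \right)} - 2455 = -10 - 2455 = -2465$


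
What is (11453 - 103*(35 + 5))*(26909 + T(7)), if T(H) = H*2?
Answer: 197426359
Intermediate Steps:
T(H) = 2*H
(11453 - 103*(35 + 5))*(26909 + T(7)) = (11453 - 103*(35 + 5))*(26909 + 2*7) = (11453 - 103*40)*(26909 + 14) = (11453 - 4120)*26923 = 7333*26923 = 197426359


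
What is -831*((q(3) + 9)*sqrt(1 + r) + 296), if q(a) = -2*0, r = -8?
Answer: -245976 - 7479*I*sqrt(7) ≈ -2.4598e+5 - 19788.0*I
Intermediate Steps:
q(a) = 0
-831*((q(3) + 9)*sqrt(1 + r) + 296) = -831*((0 + 9)*sqrt(1 - 8) + 296) = -831*(9*sqrt(-7) + 296) = -831*(9*(I*sqrt(7)) + 296) = -831*(9*I*sqrt(7) + 296) = -831*(296 + 9*I*sqrt(7)) = -245976 - 7479*I*sqrt(7)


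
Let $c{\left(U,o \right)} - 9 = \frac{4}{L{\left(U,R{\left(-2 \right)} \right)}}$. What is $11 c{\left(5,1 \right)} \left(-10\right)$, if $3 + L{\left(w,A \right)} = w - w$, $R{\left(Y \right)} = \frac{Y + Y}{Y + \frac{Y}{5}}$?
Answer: $- \frac{2530}{3} \approx -843.33$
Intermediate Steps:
$R{\left(Y \right)} = \frac{5}{3}$ ($R{\left(Y \right)} = \frac{2 Y}{Y + Y \frac{1}{5}} = \frac{2 Y}{Y + \frac{Y}{5}} = \frac{2 Y}{\frac{6}{5} Y} = 2 Y \frac{5}{6 Y} = \frac{5}{3}$)
$L{\left(w,A \right)} = -3$ ($L{\left(w,A \right)} = -3 + \left(w - w\right) = -3 + 0 = -3$)
$c{\left(U,o \right)} = \frac{23}{3}$ ($c{\left(U,o \right)} = 9 + \frac{4}{-3} = 9 + 4 \left(- \frac{1}{3}\right) = 9 - \frac{4}{3} = \frac{23}{3}$)
$11 c{\left(5,1 \right)} \left(-10\right) = 11 \cdot \frac{23}{3} \left(-10\right) = \frac{253}{3} \left(-10\right) = - \frac{2530}{3}$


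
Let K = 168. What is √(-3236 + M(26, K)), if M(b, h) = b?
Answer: I*√3210 ≈ 56.657*I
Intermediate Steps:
√(-3236 + M(26, K)) = √(-3236 + 26) = √(-3210) = I*√3210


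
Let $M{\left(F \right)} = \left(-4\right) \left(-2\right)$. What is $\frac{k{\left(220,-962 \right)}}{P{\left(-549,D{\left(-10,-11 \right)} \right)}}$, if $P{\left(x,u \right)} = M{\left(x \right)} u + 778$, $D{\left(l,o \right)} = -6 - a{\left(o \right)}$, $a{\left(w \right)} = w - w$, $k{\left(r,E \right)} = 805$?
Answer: $\frac{161}{146} \approx 1.1027$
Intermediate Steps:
$a{\left(w \right)} = 0$
$M{\left(F \right)} = 8$
$D{\left(l,o \right)} = -6$ ($D{\left(l,o \right)} = -6 - 0 = -6 + 0 = -6$)
$P{\left(x,u \right)} = 778 + 8 u$ ($P{\left(x,u \right)} = 8 u + 778 = 778 + 8 u$)
$\frac{k{\left(220,-962 \right)}}{P{\left(-549,D{\left(-10,-11 \right)} \right)}} = \frac{805}{778 + 8 \left(-6\right)} = \frac{805}{778 - 48} = \frac{805}{730} = 805 \cdot \frac{1}{730} = \frac{161}{146}$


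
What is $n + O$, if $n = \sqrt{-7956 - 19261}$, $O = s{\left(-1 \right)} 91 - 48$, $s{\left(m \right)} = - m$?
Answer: $43 + i \sqrt{27217} \approx 43.0 + 164.98 i$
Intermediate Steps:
$O = 43$ ($O = \left(-1\right) \left(-1\right) 91 - 48 = 1 \cdot 91 - 48 = 91 - 48 = 43$)
$n = i \sqrt{27217}$ ($n = \sqrt{-27217} = i \sqrt{27217} \approx 164.98 i$)
$n + O = i \sqrt{27217} + 43 = 43 + i \sqrt{27217}$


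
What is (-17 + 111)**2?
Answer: 8836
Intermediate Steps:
(-17 + 111)**2 = 94**2 = 8836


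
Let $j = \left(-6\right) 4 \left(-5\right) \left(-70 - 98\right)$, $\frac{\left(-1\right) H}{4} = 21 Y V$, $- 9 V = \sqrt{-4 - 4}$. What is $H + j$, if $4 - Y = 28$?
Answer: $-20160 - 448 i \sqrt{2} \approx -20160.0 - 633.57 i$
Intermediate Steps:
$Y = -24$ ($Y = 4 - 28 = -24$)
$V = - \frac{2 i \sqrt{2}}{9}$ ($V = - \frac{\sqrt{-4 - 4}}{9} = - \frac{\sqrt{-8}}{9} = - \frac{2 i \sqrt{2}}{9} \approx - 0.31427 i$)
$H = - 448 i \sqrt{2}$ ($H = - 4 \cdot 21 \left(-24\right) \left(- \frac{2 i \sqrt{2}}{9}\right) = - 4 \left(- 504 \left(- \frac{2 i \sqrt{2}}{9}\right)\right) = - 4 \cdot 112 i \sqrt{2} = - 448 i \sqrt{2} \approx - 633.57 i$)
$j = -20160$ ($j = \left(-24\right) \left(-5\right) \left(-70 - 98\right) = 120 \left(-168\right) = -20160$)
$H + j = - 448 i \sqrt{2} - 20160 = -20160 - 448 i \sqrt{2}$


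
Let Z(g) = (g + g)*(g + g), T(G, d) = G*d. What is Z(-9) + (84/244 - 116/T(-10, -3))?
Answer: 293237/915 ≈ 320.48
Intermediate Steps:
Z(g) = 4*g² (Z(g) = (2*g)*(2*g) = 4*g²)
Z(-9) + (84/244 - 116/T(-10, -3)) = 4*(-9)² + (84/244 - 116/((-10*(-3)))) = 4*81 + (84*(1/244) - 116/30) = 324 + (21/61 - 116*1/30) = 324 + (21/61 - 58/15) = 324 - 3223/915 = 293237/915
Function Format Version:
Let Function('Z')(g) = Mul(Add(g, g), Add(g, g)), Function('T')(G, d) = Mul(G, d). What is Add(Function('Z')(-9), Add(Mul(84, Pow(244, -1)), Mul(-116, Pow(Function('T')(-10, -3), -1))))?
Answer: Rational(293237, 915) ≈ 320.48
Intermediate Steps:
Function('Z')(g) = Mul(4, Pow(g, 2)) (Function('Z')(g) = Mul(Mul(2, g), Mul(2, g)) = Mul(4, Pow(g, 2)))
Add(Function('Z')(-9), Add(Mul(84, Pow(244, -1)), Mul(-116, Pow(Function('T')(-10, -3), -1)))) = Add(Mul(4, Pow(-9, 2)), Add(Mul(84, Pow(244, -1)), Mul(-116, Pow(Mul(-10, -3), -1)))) = Add(Mul(4, 81), Add(Mul(84, Rational(1, 244)), Mul(-116, Pow(30, -1)))) = Add(324, Add(Rational(21, 61), Mul(-116, Rational(1, 30)))) = Add(324, Add(Rational(21, 61), Rational(-58, 15))) = Add(324, Rational(-3223, 915)) = Rational(293237, 915)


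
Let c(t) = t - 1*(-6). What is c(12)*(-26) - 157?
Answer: -625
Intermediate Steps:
c(t) = 6 + t (c(t) = t + 6 = 6 + t)
c(12)*(-26) - 157 = (6 + 12)*(-26) - 157 = 18*(-26) - 157 = -468 - 157 = -625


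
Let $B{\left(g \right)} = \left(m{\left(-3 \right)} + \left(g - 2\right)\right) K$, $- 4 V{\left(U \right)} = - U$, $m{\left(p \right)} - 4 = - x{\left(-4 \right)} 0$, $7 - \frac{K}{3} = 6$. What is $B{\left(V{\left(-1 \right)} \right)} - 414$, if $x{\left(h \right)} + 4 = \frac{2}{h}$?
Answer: $- \frac{1635}{4} \approx -408.75$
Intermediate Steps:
$K = 3$ ($K = 21 - 18 = 3$)
$x{\left(h \right)} = -4 + \frac{2}{h}$
$m{\left(p \right)} = 4$ ($m{\left(p \right)} = 4 + - (-4 + \frac{2}{-4}) 0 = 4 + - (-4 + 2 \left(- \frac{1}{4}\right)) 0 = 4 + - (-4 - \frac{1}{2}) 0 = 4 + \left(-1\right) \left(- \frac{9}{2}\right) 0 = 4 + \frac{9}{2} \cdot 0 = 4 + 0 = 4$)
$V{\left(U \right)} = \frac{U}{4}$ ($V{\left(U \right)} = - \frac{\left(-1\right) U}{4} = \frac{U}{4}$)
$B{\left(g \right)} = 6 + 3 g$ ($B{\left(g \right)} = \left(4 + \left(g - 2\right)\right) 3 = \left(4 + \left(-2 + g\right)\right) 3 = \left(2 + g\right) 3 = 6 + 3 g$)
$B{\left(V{\left(-1 \right)} \right)} - 414 = \left(6 + 3 \cdot \frac{1}{4} \left(-1\right)\right) - 414 = \left(6 + 3 \left(- \frac{1}{4}\right)\right) - 414 = \left(6 - \frac{3}{4}\right) - 414 = \frac{21}{4} - 414 = - \frac{1635}{4}$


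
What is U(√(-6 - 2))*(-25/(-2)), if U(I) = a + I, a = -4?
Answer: -50 + 25*I*√2 ≈ -50.0 + 35.355*I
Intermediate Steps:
U(I) = -4 + I
U(√(-6 - 2))*(-25/(-2)) = (-4 + √(-6 - 2))*(-25/(-2)) = (-4 + √(-8))*(-25*(-½)) = (-4 + 2*I*√2)*(25/2) = -50 + 25*I*√2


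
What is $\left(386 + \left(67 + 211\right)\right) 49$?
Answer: $32536$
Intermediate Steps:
$\left(386 + \left(67 + 211\right)\right) 49 = \left(386 + 278\right) 49 = 664 \cdot 49 = 32536$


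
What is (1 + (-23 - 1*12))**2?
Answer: 1156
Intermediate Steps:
(1 + (-23 - 1*12))**2 = (1 + (-23 - 12))**2 = (1 - 35)**2 = (-34)**2 = 1156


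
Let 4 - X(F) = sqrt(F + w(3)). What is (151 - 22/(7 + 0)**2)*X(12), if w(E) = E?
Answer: 29508/49 - 7377*sqrt(15)/49 ≈ 19.122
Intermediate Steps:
X(F) = 4 - sqrt(3 + F) (X(F) = 4 - sqrt(F + 3) = 4 - sqrt(3 + F))
(151 - 22/(7 + 0)**2)*X(12) = (151 - 22/(7 + 0)**2)*(4 - sqrt(3 + 12)) = (151 - 22/(7**2))*(4 - sqrt(15)) = (151 - 22/49)*(4 - sqrt(15)) = 7377*(4 - sqrt(15))/49 = 29508/49 - 7377*sqrt(15)/49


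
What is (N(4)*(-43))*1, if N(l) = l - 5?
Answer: 43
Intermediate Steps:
N(l) = -5 + l
(N(4)*(-43))*1 = ((-5 + 4)*(-43))*1 = -1*(-43)*1 = 43*1 = 43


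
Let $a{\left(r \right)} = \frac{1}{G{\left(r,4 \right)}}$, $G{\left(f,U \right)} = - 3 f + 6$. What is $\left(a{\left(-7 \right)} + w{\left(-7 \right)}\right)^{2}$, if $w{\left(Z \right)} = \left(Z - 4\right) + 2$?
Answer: $\frac{58564}{729} \approx 80.335$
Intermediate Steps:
$w{\left(Z \right)} = -2 + Z$ ($w{\left(Z \right)} = \left(-4 + Z\right) + 2 = -2 + Z$)
$G{\left(f,U \right)} = 6 - 3 f$
$a{\left(r \right)} = \frac{1}{6 - 3 r}$
$\left(a{\left(-7 \right)} + w{\left(-7 \right)}\right)^{2} = \left(- \frac{1}{-6 + 3 \left(-7\right)} - 9\right)^{2} = \left(- \frac{1}{-6 - 21} - 9\right)^{2} = \left(- \frac{1}{-27} - 9\right)^{2} = \left(\left(-1\right) \left(- \frac{1}{27}\right) - 9\right)^{2} = \left(\frac{1}{27} - 9\right)^{2} = \left(- \frac{242}{27}\right)^{2} = \frac{58564}{729}$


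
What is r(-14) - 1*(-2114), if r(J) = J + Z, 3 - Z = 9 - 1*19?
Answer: 2113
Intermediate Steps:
Z = 13 (Z = 3 - (9 - 1*19) = 3 - (9 - 19) = 3 - 1*(-10) = 3 + 10 = 13)
r(J) = 13 + J (r(J) = J + 13 = 13 + J)
r(-14) - 1*(-2114) = (13 - 14) - 1*(-2114) = -1 + 2114 = 2113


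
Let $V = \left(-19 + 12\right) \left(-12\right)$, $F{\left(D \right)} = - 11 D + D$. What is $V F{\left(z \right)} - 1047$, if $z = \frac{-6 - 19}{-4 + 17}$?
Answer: $\frac{7389}{13} \approx 568.38$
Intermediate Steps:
$z = - \frac{25}{13} \approx -1.9231$
$F{\left(D \right)} = - 10 D$
$V = 84$ ($V = \left(-7\right) \left(-12\right) = 84$)
$V F{\left(z \right)} - 1047 = 84 \left(\left(-10\right) \left(- \frac{25}{13}\right)\right) - 1047 = 84 \cdot \frac{250}{13} - 1047 = \frac{21000}{13} - 1047 = \frac{7389}{13}$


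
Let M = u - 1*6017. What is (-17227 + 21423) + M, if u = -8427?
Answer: -10248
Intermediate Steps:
M = -14444 (M = -8427 - 1*6017 = -8427 - 6017 = -14444)
(-17227 + 21423) + M = (-17227 + 21423) - 14444 = 4196 - 14444 = -10248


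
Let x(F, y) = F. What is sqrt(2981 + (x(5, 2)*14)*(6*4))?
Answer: sqrt(4661) ≈ 68.271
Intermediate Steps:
sqrt(2981 + (x(5, 2)*14)*(6*4)) = sqrt(2981 + (5*14)*(6*4)) = sqrt(2981 + 70*24) = sqrt(2981 + 1680) = sqrt(4661)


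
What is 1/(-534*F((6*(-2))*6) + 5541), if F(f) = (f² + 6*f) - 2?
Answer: -1/2530959 ≈ -3.9511e-7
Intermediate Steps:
F(f) = -2 + f² + 6*f
1/(-534*F((6*(-2))*6) + 5541) = 1/(-534*(-2 + ((6*(-2))*6)² + 6*((6*(-2))*6)) + 5541) = 1/(-534*(-2 + (-12*6)² + 6*(-12*6)) + 5541) = 1/(-534*(-2 + (-72)² + 6*(-72)) + 5541) = 1/(-534*(-2 + 5184 - 432) + 5541) = 1/(-534*4750 + 5541) = 1/(-2536500 + 5541) = 1/(-2530959) = -1/2530959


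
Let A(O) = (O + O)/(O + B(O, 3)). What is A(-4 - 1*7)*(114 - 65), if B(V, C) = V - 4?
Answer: 539/13 ≈ 41.462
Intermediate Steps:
B(V, C) = -4 + V
A(O) = 2*O/(-4 + 2*O) (A(O) = (O + O)/(O + (-4 + O)) = (2*O)/(-4 + 2*O) = 2*O/(-4 + 2*O))
A(-4 - 1*7)*(114 - 65) = ((-4 - 1*7)/(-2 + (-4 - 1*7)))*(114 - 65) = ((-4 - 7)/(-2 + (-4 - 7)))*49 = -11/(-2 - 11)*49 = -11/(-13)*49 = -11*(-1/13)*49 = (11/13)*49 = 539/13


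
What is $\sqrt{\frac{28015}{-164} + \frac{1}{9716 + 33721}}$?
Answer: $\frac{i \sqrt{2167175441717547}}{3561834} \approx 13.07 i$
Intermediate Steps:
$\sqrt{\frac{28015}{-164} + \frac{1}{9716 + 33721}} = \sqrt{28015 \left(- \frac{1}{164}\right) + \frac{1}{43437}} = \sqrt{- \frac{28015}{164} + \frac{1}{43437}} = \sqrt{- \frac{1216887391}{7123668}} = \frac{i \sqrt{2167175441717547}}{3561834}$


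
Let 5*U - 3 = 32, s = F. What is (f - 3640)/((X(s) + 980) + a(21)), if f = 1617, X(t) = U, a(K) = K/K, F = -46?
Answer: -2023/988 ≈ -2.0476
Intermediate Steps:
a(K) = 1
s = -46
U = 7 (U = 3/5 + (1/5)*32 = 3/5 + 32/5 = 7)
X(t) = 7
(f - 3640)/((X(s) + 980) + a(21)) = (1617 - 3640)/((7 + 980) + 1) = -2023/(987 + 1) = -2023/988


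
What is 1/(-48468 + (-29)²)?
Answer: -1/47627 ≈ -2.0996e-5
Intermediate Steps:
1/(-48468 + (-29)²) = 1/(-48468 + 841) = 1/(-47627) = -1/47627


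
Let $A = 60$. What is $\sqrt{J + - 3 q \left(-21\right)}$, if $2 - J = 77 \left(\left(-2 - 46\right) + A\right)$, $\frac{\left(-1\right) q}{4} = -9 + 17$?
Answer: $i \sqrt{2938} \approx 54.203 i$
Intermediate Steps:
$q = -32$ ($q = - 4 \left(-9 + 17\right) = \left(-4\right) 8 = -32$)
$J = -922$ ($J = 2 - 77 \left(\left(-2 - 46\right) + 60\right) = 2 - 77 \left(-48 + 60\right) = 2 - 77 \cdot 12 = 2 - 924 = -922$)
$\sqrt{J + - 3 q \left(-21\right)} = \sqrt{-922 + \left(-3\right) \left(-32\right) \left(-21\right)} = \sqrt{-922 + 96 \left(-21\right)} = \sqrt{-922 - 2016} = \sqrt{-2938} = i \sqrt{2938}$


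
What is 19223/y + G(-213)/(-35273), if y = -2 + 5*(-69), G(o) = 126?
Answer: -96870943/1748533 ≈ -55.401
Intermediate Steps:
y = -347 (y = -2 - 345 = -347)
19223/y + G(-213)/(-35273) = 19223/(-347) + 126/(-35273) = 19223*(-1/347) + 126*(-1/35273) = -19223/347 - 18/5039 = -96870943/1748533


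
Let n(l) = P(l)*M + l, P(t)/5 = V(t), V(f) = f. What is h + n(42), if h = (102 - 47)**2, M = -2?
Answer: 2647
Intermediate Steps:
P(t) = 5*t
h = 3025 (h = 55**2 = 3025)
n(l) = -9*l (n(l) = (5*l)*(-2) + l = -10*l + l = -9*l)
h + n(42) = 3025 - 9*42 = 3025 - 378 = 2647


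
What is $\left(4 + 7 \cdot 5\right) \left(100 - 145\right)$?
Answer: $-1755$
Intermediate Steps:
$\left(4 + 7 \cdot 5\right) \left(100 - 145\right) = \left(4 + 35\right) \left(-45\right) = 39 \left(-45\right) = -1755$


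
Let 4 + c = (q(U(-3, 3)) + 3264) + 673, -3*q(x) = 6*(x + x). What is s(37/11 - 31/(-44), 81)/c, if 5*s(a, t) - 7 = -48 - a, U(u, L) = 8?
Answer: -1983/858220 ≈ -0.0023106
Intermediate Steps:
q(x) = -4*x (q(x) = -2*(x + x) = -2*2*x = -4*x)
s(a, t) = -41/5 - a/5 (s(a, t) = 7/5 + (-48 - a)/5 = 7/5 + (-48/5 - a/5) = -41/5 - a/5)
c = 3901 (c = -4 + ((-4*8 + 3264) + 673) = -4 + ((-32 + 3264) + 673) = -4 + (3232 + 673) = -4 + 3905 = 3901)
s(37/11 - 31/(-44), 81)/c = (-41/5 - (37/11 - 31/(-44))/5)/3901 = (-41/5 - (37*(1/11) - 31*(-1/44))/5)*(1/3901) = (-41/5 - (37/11 + 31/44)/5)*(1/3901) = (-41/5 - 1/5*179/44)*(1/3901) = (-41/5 - 179/220)*(1/3901) = -1983/220*1/3901 = -1983/858220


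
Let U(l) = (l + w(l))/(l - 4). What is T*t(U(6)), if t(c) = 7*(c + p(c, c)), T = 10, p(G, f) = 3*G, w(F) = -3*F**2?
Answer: -14280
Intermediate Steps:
U(l) = (l - 3*l**2)/(-4 + l) (U(l) = (l - 3*l**2)/(l - 4) = (l - 3*l**2)/(-4 + l))
t(c) = 28*c (t(c) = 7*(c + 3*c) = 7*(4*c) = 28*c)
T*t(U(6)) = 10*(28*(6*(1 - 3*6)/(-4 + 6))) = 10*(28*(6*(1 - 18)/2)) = 10*(28*(6*(1/2)*(-17))) = 10*(28*(-51)) = 10*(-1428) = -14280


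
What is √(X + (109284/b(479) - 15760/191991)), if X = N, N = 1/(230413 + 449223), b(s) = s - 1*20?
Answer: √292783423526618994797310037/1109113959846 ≈ 15.428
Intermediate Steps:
b(s) = -20 + s (b(s) = s - 20 = -20 + s)
N = 1/679636 ≈ 1.4714e-6
X = 1/679636 ≈ 1.4714e-6
√(X + (109284/b(479) - 15760/191991)) = √(1/679636 + (109284/(-20 + 479) - 15760/191991)) = √(1/679636 + (109284/459 - 15760*1/191991)) = √(1/679636 + (109284*(1/459) - 15760/191991)) = √(1/679636 + (36428/153 - 15760/191991)) = √(1/679636 + 2330478956/9791541) = √(1583877405531557/6654683759076) = √292783423526618994797310037/1109113959846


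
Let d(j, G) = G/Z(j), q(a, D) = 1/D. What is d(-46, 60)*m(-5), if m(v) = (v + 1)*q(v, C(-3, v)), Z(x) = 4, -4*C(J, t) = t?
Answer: -48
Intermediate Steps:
C(J, t) = -t/4
m(v) = -4*(1 + v)/v (m(v) = (v + 1)/((-v/4)) = (1 + v)*(-4/v) = -4*(1 + v)/v)
d(j, G) = G/4
d(-46, 60)*m(-5) = ((¼)*60)*(-4 - 4/(-5)) = 15*(-4 - 4*(-⅕)) = 15*(-4 + ⅘) = 15*(-16/5) = -48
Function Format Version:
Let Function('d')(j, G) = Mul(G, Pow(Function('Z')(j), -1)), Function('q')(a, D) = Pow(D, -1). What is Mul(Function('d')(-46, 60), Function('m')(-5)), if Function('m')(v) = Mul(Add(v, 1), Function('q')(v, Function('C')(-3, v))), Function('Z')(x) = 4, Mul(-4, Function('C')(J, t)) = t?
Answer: -48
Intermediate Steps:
Function('C')(J, t) = Mul(Rational(-1, 4), t)
Function('m')(v) = Mul(-4, Pow(v, -1), Add(1, v)) (Function('m')(v) = Mul(Add(v, 1), Pow(Mul(Rational(-1, 4), v), -1)) = Mul(Add(1, v), Mul(-4, Pow(v, -1))) = Mul(-4, Pow(v, -1), Add(1, v)))
Function('d')(j, G) = Mul(Rational(1, 4), G) (Function('d')(j, G) = Mul(G, Pow(4, -1)) = Mul(G, Rational(1, 4)) = Mul(Rational(1, 4), G))
Mul(Function('d')(-46, 60), Function('m')(-5)) = Mul(Mul(Rational(1, 4), 60), Add(-4, Mul(-4, Pow(-5, -1)))) = Mul(15, Add(-4, Mul(-4, Rational(-1, 5)))) = Mul(15, Add(-4, Rational(4, 5))) = Mul(15, Rational(-16, 5)) = -48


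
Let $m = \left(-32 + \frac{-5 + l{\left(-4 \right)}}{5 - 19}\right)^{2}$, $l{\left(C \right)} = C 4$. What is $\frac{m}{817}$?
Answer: $\frac{3721}{3268} \approx 1.1386$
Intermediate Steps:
$l{\left(C \right)} = 4 C$
$m = \frac{3721}{4}$ ($m = \left(-32 + \frac{-5 + 4 \left(-4\right)}{5 - 19}\right)^{2} = \left(-32 + \frac{-5 - 16}{-14}\right)^{2} = \left(-32 - - \frac{3}{2}\right)^{2} = \left(-32 + \frac{3}{2}\right)^{2} = \left(- \frac{61}{2}\right)^{2} = \frac{3721}{4} \approx 930.25$)
$\frac{m}{817} = \frac{3721}{4 \cdot 817} = \frac{3721}{4} \cdot \frac{1}{817} = \frac{3721}{3268}$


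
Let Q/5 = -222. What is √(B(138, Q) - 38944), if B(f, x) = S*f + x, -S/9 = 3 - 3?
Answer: I*√40054 ≈ 200.14*I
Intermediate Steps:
Q = -1110 (Q = 5*(-222) = -1110)
S = 0 (S = -9*(3 - 3) = -9*0 = 0)
B(f, x) = x (B(f, x) = 0*f + x = 0 + x = x)
√(B(138, Q) - 38944) = √(-1110 - 38944) = √(-40054) = I*√40054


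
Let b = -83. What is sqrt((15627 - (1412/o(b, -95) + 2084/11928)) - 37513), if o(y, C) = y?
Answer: 5*I*sqrt(53587513912254)/247506 ≈ 147.88*I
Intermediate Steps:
sqrt((15627 - (1412/o(b, -95) + 2084/11928)) - 37513) = sqrt((15627 - (1412/(-83) + 2084/11928)) - 37513) = sqrt((15627 - (1412*(-1/83) + 2084*(1/11928))) - 37513) = sqrt((15627 - (-1412/83 + 521/2982)) - 37513) = sqrt((15627 - 1*(-4167341/247506)) - 37513) = sqrt((15627 + 4167341/247506) - 37513) = sqrt(3871943603/247506 - 37513) = sqrt(-5412748975/247506) = 5*I*sqrt(53587513912254)/247506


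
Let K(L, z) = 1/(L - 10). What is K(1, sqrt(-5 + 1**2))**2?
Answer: 1/81 ≈ 0.012346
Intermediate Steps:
K(L, z) = 1/(-10 + L)
K(1, sqrt(-5 + 1**2))**2 = (1/(-10 + 1))**2 = (1/(-9))**2 = (-1/9)**2 = 1/81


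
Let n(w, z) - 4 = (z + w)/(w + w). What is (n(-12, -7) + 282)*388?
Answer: 667651/6 ≈ 1.1128e+5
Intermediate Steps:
n(w, z) = 4 + (w + z)/(2*w) (n(w, z) = 4 + (z + w)/(w + w) = 4 + (w + z)/((2*w)) = 4 + (w + z)*(1/(2*w)) = 4 + (w + z)/(2*w))
(n(-12, -7) + 282)*388 = ((1/2)*(-7 + 9*(-12))/(-12) + 282)*388 = ((1/2)*(-1/12)*(-7 - 108) + 282)*388 = ((1/2)*(-1/12)*(-115) + 282)*388 = (115/24 + 282)*388 = (6883/24)*388 = 667651/6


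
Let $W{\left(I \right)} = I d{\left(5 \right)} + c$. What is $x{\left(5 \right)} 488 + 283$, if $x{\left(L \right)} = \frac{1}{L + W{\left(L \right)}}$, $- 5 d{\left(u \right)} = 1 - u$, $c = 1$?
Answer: $\frac{1659}{5} \approx 331.8$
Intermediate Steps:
$d{\left(u \right)} = - \frac{1}{5} + \frac{u}{5}$ ($d{\left(u \right)} = - \frac{1 - u}{5} = - \frac{1}{5} + \frac{u}{5}$)
$W{\left(I \right)} = 1 + \frac{4 I}{5}$ ($W{\left(I \right)} = I \left(- \frac{1}{5} + \frac{1}{5} \cdot 5\right) + 1 = I \left(- \frac{1}{5} + 1\right) + 1 = I \frac{4}{5} + 1 = \frac{4 I}{5} + 1 = 1 + \frac{4 I}{5}$)
$x{\left(L \right)} = \frac{1}{1 + \frac{9 L}{5}}$ ($x{\left(L \right)} = \frac{1}{L + \left(1 + \frac{4 L}{5}\right)} = \frac{1}{1 + \frac{9 L}{5}}$)
$x{\left(5 \right)} 488 + 283 = \frac{5}{5 + 9 \cdot 5} \cdot 488 + 283 = \frac{5}{5 + 45} \cdot 488 + 283 = \frac{5}{50} \cdot 488 + 283 = 5 \cdot \frac{1}{50} \cdot 488 + 283 = \frac{1}{10} \cdot 488 + 283 = \frac{244}{5} + 283 = \frac{1659}{5}$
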